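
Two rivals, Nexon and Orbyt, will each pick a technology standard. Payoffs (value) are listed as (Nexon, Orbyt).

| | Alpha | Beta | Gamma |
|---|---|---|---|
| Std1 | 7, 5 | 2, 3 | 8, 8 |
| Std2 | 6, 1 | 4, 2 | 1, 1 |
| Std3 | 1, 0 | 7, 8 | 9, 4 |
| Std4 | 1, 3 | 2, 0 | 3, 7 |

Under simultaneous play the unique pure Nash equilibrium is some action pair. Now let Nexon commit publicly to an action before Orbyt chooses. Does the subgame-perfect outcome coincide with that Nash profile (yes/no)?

Orbyt best-responds to each possible Nexon move:
- Std1: Orbyt compares 5, 3, 8 and picks Gamma; Nexon would get 8.
- Std2: Orbyt compares 1, 2, 1 and picks Beta; Nexon would get 4.
- Std3: Orbyt compares 0, 8, 4 and picks Beta; Nexon would get 7.
- Std4: Orbyt compares 3, 0, 7 and picks Gamma; Nexon would get 3.
Among 8, 4, 7, 3, the best is 8 at Std1. Subgame-perfect outcome: (Std1, Gamma) with payoffs (8, 8).
Now find the simultaneous Nash equilibrium.
Nexon's best replies: Alpha→Std1; Beta→Std3; Gamma→Std3.
Orbyt's best replies: Std1→Gamma; Std2→Beta; Std3→Beta; Std4→Gamma.
The unique mutual best reply is (Std3, Beta), giving (7, 8).
Sequential outcome (Std1, Gamma) differs from the Nash profile (Std3, Beta).

no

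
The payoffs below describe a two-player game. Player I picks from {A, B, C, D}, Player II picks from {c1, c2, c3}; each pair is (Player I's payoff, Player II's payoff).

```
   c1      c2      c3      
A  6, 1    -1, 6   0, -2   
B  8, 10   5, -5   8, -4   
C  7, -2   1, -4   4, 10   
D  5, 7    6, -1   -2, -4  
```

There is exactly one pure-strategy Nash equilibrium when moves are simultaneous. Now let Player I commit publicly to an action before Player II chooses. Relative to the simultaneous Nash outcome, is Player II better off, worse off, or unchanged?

Player II best-responds to each possible Player I move:
- A: BR = c2, leader payoff -1.
- B: BR = c1, leader payoff 8.
- C: BR = c3, leader payoff 4.
- D: BR = c1, leader payoff 5.
Player I's induced payoffs are -1, 8, 4, 5, so Player I commits to B. Subgame-perfect outcome: (B, c1) with payoffs (8, 10).
Under simultaneous play:
Player I's best replies: c1→B; c2→D; c3→B.
Player II's best replies: A→c2; B→c1; C→c3; D→c1.
Only (B, c1) has each player best-responding; Nash payoffs (8, 10).
Player II earns 10 sequentially versus 10 at the Nash outcome: unchanged.

unchanged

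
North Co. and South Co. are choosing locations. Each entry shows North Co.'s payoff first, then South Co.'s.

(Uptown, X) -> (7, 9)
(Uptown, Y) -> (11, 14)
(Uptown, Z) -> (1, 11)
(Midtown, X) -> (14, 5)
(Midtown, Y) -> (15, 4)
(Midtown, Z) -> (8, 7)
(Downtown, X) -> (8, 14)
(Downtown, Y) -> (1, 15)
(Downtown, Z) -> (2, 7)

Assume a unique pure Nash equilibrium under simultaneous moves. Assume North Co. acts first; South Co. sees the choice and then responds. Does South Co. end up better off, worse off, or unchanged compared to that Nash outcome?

better off

Solve by backward induction (North Co. leads).
- Uptown: South Co. compares 9, 14, 11 and picks Y; North Co. would get 11.
- Midtown: South Co. compares 5, 4, 7 and picks Z; North Co. would get 8.
- Downtown: South Co. compares 14, 15, 7 and picks Y; North Co. would get 1.
Among 11, 8, 1, the best is 11 at Uptown. Subgame-perfect outcome: (Uptown, Y) with payoffs (11, 14).
Now find the simultaneous Nash equilibrium.
North Co.'s best replies: X→Midtown; Y→Midtown; Z→Midtown.
South Co.'s best replies: Uptown→Y; Midtown→Z; Downtown→Y.
The unique mutual best reply is (Midtown, Z), giving (8, 7).
South Co. earns 14 sequentially versus 7 at the Nash outcome: better off.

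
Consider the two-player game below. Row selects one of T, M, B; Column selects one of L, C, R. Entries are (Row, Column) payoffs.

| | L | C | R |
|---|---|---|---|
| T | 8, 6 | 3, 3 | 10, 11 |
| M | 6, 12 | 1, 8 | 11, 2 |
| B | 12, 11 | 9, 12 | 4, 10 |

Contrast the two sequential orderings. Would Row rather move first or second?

first

If Row leads: Column's best replies are T→R, M→L, B→C; Row's induced payoffs 10, 6, 9; outcome (T, R), payoffs (10, 11).
If Column leads: Row's best replies are L→B, C→B, R→M; Column's induced payoffs 11, 12, 2; outcome (B, C), payoffs (9, 12).
Row gets 10 moving first and 9 moving second, so Row prefers to move first.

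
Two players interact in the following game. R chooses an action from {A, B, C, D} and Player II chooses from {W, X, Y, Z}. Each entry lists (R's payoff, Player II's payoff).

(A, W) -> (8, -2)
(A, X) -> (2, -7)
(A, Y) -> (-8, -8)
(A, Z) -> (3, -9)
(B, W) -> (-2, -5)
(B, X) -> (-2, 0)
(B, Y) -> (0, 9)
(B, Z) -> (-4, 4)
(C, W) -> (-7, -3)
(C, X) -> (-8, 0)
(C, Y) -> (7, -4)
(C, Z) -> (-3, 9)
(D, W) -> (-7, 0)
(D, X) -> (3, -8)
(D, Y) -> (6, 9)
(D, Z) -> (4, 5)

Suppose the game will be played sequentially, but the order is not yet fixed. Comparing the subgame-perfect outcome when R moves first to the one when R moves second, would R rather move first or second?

first

If R leads: Player II's best replies are A→W, B→Y, C→Z, D→Y; R's induced payoffs 8, 0, -3, 6; outcome (A, W), payoffs (8, -2).
If Player II leads: R's best replies are W→A, X→D, Y→C, Z→D; Player II's induced payoffs -2, -8, -4, 5; outcome (D, Z), payoffs (4, 5).
R gets 8 moving first and 4 moving second, so R prefers to move first.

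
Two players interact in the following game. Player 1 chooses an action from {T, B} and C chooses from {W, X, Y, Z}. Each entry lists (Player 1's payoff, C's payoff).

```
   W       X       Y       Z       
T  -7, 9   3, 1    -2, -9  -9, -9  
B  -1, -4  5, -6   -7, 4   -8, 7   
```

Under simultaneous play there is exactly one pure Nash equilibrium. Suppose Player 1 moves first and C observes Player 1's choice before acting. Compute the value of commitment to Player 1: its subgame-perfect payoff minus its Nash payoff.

1

Backward induction with Player 1 moving first.
- T: C compares 9, 1, -9, -9 and picks W; Player 1 would get -7.
- B: C compares -4, -6, 4, 7 and picks Z; Player 1 would get -8.
Maximizing over -7, -8, Player 1 chooses T. Subgame-perfect outcome: (T, W) with payoffs (-7, 9).
Under simultaneous play:
Player 1's best replies: W→B; X→B; Y→T; Z→B.
C's best replies: T→W; B→Z.
Only (B, Z) has each player best-responding; Nash payoffs (-8, 7).
Player 1's commitment gain: -7 − -8 = 1.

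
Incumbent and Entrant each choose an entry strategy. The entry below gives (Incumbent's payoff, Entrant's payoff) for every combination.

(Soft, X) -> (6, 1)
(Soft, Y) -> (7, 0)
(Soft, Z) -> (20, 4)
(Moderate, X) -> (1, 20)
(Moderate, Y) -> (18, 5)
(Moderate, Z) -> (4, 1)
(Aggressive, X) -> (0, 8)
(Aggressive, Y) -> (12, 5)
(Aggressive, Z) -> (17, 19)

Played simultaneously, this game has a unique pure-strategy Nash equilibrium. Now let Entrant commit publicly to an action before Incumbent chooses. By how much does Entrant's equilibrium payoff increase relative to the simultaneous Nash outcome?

Incumbent best-responds to each possible Entrant move:
- X: BR = Soft, leader payoff 1.
- Y: BR = Moderate, leader payoff 5.
- Z: BR = Soft, leader payoff 4.
Maximizing over 1, 5, 4, Entrant chooses Y. Subgame-perfect outcome: (Moderate, Y) with payoffs (18, 5).
Now find the simultaneous Nash equilibrium.
Incumbent's best replies: X→Soft; Y→Moderate; Z→Soft.
Entrant's best replies: Soft→Z; Moderate→X; Aggressive→Z.
Only (Soft, Z) has each player best-responding; Nash payoffs (20, 4).
Entrant's commitment gain: 5 − 4 = 1.

1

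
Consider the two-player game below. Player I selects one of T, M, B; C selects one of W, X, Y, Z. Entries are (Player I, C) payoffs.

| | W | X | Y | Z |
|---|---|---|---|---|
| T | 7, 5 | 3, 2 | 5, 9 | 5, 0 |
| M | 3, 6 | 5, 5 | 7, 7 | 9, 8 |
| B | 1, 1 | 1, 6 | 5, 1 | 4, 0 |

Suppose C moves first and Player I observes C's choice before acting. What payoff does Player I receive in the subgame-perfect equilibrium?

Solve by backward induction (C leads).
- W: BR = T, leader payoff 5.
- X: BR = M, leader payoff 5.
- Y: BR = M, leader payoff 7.
- Z: BR = M, leader payoff 8.
C's induced payoffs are 5, 5, 7, 8, so C commits to Z. Subgame-perfect outcome: (M, Z) with payoffs (9, 8).

9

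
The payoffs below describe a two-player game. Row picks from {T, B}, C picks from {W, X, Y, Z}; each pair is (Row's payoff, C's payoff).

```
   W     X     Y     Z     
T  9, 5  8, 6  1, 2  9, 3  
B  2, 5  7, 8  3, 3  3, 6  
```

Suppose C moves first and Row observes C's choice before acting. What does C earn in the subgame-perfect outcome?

6

Row best-responds to each possible C move:
- W: BR = T, leader payoff 5.
- X: BR = T, leader payoff 6.
- Y: BR = B, leader payoff 3.
- Z: BR = T, leader payoff 3.
Maximizing over 5, 6, 3, 3, C chooses X. Subgame-perfect outcome: (T, X) with payoffs (8, 6).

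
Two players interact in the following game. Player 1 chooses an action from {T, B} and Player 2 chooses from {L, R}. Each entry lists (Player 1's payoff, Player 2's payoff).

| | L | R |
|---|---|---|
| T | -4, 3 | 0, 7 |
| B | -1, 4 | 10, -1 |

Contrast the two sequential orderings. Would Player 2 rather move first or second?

If Player 1 leads: Player 2's best replies are T→R, B→L; Player 1's induced payoffs 0, -1; outcome (T, R), payoffs (0, 7).
If Player 2 leads: Player 1's best replies are L→B, R→B; Player 2's induced payoffs 4, -1; outcome (B, L), payoffs (-1, 4).
Player 2 gets 4 moving first and 7 moving second, so Player 2 prefers to move second.

second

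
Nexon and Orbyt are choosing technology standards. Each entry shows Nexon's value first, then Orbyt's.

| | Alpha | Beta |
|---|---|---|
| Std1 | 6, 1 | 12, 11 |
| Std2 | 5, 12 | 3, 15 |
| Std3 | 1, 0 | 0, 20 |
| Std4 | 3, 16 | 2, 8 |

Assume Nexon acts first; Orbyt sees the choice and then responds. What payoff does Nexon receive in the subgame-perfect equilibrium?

12

Orbyt best-responds to each possible Nexon move:
- Std1 → Orbyt plays Beta (best of 1, 11); Nexon gets 12.
- Std2 → Orbyt plays Beta (best of 12, 15); Nexon gets 3.
- Std3 → Orbyt plays Beta (best of 0, 20); Nexon gets 0.
- Std4 → Orbyt plays Alpha (best of 16, 8); Nexon gets 3.
Among 12, 3, 0, 3, the best is 12 at Std1. Subgame-perfect outcome: (Std1, Beta) with payoffs (12, 11).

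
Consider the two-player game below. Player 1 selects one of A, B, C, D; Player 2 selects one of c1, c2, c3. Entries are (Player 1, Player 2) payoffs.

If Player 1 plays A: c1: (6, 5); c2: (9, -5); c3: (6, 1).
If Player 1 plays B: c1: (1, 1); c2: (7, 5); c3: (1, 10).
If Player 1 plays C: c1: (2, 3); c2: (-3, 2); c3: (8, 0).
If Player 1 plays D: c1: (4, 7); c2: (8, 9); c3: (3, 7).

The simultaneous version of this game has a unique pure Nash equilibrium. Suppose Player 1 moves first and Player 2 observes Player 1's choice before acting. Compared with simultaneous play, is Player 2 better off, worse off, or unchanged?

Work backward from Player 2's decision.
- A → Player 2 plays c1 (best of 5, -5, 1); Player 1 gets 6.
- B → Player 2 plays c3 (best of 1, 5, 10); Player 1 gets 1.
- C → Player 2 plays c1 (best of 3, 2, 0); Player 1 gets 2.
- D → Player 2 plays c2 (best of 7, 9, 7); Player 1 gets 8.
Maximizing over 6, 1, 2, 8, Player 1 chooses D. Subgame-perfect outcome: (D, c2) with payoffs (8, 9).
For the simultaneous game, intersect best replies.
Player 1's best replies: c1→A; c2→A; c3→C.
Player 2's best replies: A→c1; B→c3; C→c1; D→c2.
The unique mutual best reply is (A, c1), giving (6, 5).
Player 2 earns 9 sequentially versus 5 at the Nash outcome: better off.

better off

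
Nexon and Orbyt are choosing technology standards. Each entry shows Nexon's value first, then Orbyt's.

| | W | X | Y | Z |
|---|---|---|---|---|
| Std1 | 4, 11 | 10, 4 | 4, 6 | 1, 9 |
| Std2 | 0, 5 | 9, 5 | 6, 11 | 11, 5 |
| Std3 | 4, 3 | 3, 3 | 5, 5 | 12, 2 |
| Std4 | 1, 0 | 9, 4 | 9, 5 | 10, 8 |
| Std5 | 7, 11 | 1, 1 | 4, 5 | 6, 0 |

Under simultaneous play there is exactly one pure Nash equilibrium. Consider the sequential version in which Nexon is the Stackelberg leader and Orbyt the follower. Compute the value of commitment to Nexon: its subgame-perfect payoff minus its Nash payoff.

Backward induction with Nexon moving first.
- Std1: BR = W, leader payoff 4.
- Std2: BR = Y, leader payoff 6.
- Std3: BR = Y, leader payoff 5.
- Std4: BR = Z, leader payoff 10.
- Std5: BR = W, leader payoff 7.
Maximizing over 4, 6, 5, 10, 7, Nexon chooses Std4. Subgame-perfect outcome: (Std4, Z) with payoffs (10, 8).
Now find the simultaneous Nash equilibrium.
Nexon's best replies: W→Std5; X→Std1; Y→Std4; Z→Std3.
Orbyt's best replies: Std1→W; Std2→Y; Std3→Y; Std4→Z; Std5→W.
Only (Std5, W) has each player best-responding; Nash payoffs (7, 11).
Nexon's commitment gain: 10 − 7 = 3.

3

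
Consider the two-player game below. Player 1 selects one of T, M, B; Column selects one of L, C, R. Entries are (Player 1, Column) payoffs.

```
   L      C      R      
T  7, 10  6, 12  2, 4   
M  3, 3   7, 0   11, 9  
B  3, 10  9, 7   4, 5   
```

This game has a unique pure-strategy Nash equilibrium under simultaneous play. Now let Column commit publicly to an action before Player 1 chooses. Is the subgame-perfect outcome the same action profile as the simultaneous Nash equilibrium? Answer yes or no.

Backward induction with Column moving first.
- L: BR = T, leader payoff 10.
- C: BR = B, leader payoff 7.
- R: BR = M, leader payoff 9.
Among 10, 7, 9, the best is 10 at L. Subgame-perfect outcome: (T, L) with payoffs (7, 10).
Under simultaneous play:
Player 1's best replies: L→T; C→B; R→M.
Column's best replies: T→C; M→R; B→L.
The unique mutual best reply is (M, R), giving (11, 9).
Sequential outcome (T, L) differs from the Nash profile (M, R).

no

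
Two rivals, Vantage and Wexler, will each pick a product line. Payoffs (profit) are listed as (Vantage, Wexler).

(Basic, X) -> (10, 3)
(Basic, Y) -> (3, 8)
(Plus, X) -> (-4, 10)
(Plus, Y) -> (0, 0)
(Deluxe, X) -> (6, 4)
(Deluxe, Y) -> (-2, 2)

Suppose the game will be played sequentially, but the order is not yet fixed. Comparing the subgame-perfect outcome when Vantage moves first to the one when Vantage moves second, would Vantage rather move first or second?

first

If Vantage leads: Wexler's best replies are Basic→Y, Plus→X, Deluxe→X; Vantage's induced payoffs 3, -4, 6; outcome (Deluxe, X), payoffs (6, 4).
If Wexler leads: Vantage's best replies are X→Basic, Y→Basic; Wexler's induced payoffs 3, 8; outcome (Basic, Y), payoffs (3, 8).
Vantage gets 6 moving first and 3 moving second, so Vantage prefers to move first.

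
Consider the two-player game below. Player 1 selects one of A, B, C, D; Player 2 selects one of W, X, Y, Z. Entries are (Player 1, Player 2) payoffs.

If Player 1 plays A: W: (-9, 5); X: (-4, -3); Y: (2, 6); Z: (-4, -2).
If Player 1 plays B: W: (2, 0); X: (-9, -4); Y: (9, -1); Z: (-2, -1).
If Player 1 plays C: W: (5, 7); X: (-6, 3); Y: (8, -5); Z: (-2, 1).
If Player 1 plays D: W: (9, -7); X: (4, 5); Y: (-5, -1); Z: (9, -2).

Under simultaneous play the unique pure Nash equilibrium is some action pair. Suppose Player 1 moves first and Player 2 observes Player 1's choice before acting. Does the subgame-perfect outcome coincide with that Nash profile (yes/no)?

no

Backward induction with Player 1 moving first.
- A: BR = Y, leader payoff 2.
- B: BR = W, leader payoff 2.
- C: BR = W, leader payoff 5.
- D: BR = X, leader payoff 4.
Maximizing over 2, 2, 5, 4, Player 1 chooses C. Subgame-perfect outcome: (C, W) with payoffs (5, 7).
Now find the simultaneous Nash equilibrium.
Player 1's best replies: W→D; X→D; Y→B; Z→D.
Player 2's best replies: A→Y; B→W; C→W; D→X.
The unique mutual best reply is (D, X), giving (4, 5).
Sequential outcome (C, W) differs from the Nash profile (D, X).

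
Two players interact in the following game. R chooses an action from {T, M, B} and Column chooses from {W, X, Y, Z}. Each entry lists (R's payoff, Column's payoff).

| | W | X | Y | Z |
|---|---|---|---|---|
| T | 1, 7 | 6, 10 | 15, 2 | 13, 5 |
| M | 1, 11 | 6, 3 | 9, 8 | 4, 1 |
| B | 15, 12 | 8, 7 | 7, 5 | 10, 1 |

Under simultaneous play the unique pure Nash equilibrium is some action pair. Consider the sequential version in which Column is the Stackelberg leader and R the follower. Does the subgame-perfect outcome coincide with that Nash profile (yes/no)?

R best-responds to each possible Column move:
- W: R compares 1, 1, 15 and picks B; Column would get 12.
- X: R compares 6, 6, 8 and picks B; Column would get 7.
- Y: R compares 15, 9, 7 and picks T; Column would get 2.
- Z: R compares 13, 4, 10 and picks T; Column would get 5.
Maximizing over 12, 7, 2, 5, Column chooses W. Subgame-perfect outcome: (B, W) with payoffs (15, 12).
Now find the simultaneous Nash equilibrium.
R's best replies: W→B; X→B; Y→T; Z→T.
Column's best replies: T→X; M→W; B→W.
Only (B, W) has each player best-responding; Nash payoffs (15, 12).
Sequential outcome (B, W) coincides with the Nash profile (B, W).

yes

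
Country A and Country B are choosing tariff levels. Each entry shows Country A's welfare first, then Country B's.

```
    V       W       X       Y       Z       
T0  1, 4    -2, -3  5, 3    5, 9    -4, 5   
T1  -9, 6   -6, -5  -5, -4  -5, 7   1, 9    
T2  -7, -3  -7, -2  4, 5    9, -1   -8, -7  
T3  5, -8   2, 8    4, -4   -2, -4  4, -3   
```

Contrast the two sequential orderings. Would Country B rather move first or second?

If Country A leads: Country B's best replies are T0→Y, T1→Z, T2→X, T3→W; Country A's induced payoffs 5, 1, 4, 2; outcome (T0, Y), payoffs (5, 9).
If Country B leads: Country A's best replies are V→T3, W→T3, X→T0, Y→T2, Z→T3; Country B's induced payoffs -8, 8, 3, -1, -3; outcome (T3, W), payoffs (2, 8).
Country B gets 8 moving first and 9 moving second, so Country B prefers to move second.

second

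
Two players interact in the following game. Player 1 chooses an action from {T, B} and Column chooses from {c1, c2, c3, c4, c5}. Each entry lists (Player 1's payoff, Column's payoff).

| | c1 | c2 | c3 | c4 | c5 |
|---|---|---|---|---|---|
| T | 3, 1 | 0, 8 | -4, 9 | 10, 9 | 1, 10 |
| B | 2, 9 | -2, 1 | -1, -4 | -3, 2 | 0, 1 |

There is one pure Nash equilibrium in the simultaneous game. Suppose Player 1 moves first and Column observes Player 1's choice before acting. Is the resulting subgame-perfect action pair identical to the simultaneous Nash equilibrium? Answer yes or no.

Backward induction with Player 1 moving first.
- T → Column plays c5 (best of 1, 8, 9, 9, 10); Player 1 gets 1.
- B → Column plays c1 (best of 9, 1, -4, 2, 1); Player 1 gets 2.
Maximizing over 1, 2, Player 1 chooses B. Subgame-perfect outcome: (B, c1) with payoffs (2, 9).
Under simultaneous play:
Player 1's best replies: c1→T; c2→T; c3→B; c4→T; c5→T.
Column's best replies: T→c5; B→c1.
Only (T, c5) has each player best-responding; Nash payoffs (1, 10).
Sequential outcome (B, c1) differs from the Nash profile (T, c5).

no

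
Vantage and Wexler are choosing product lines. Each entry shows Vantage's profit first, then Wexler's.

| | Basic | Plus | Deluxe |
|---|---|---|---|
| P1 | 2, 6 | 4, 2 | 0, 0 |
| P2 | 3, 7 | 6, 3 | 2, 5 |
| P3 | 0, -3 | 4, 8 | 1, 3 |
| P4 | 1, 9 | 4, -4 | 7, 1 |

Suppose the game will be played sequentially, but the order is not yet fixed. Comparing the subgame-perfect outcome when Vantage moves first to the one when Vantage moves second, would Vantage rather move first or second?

first

If Vantage leads: Wexler's best replies are P1→Basic, P2→Basic, P3→Plus, P4→Basic; Vantage's induced payoffs 2, 3, 4, 1; outcome (P3, Plus), payoffs (4, 8).
If Wexler leads: Vantage's best replies are Basic→P2, Plus→P2, Deluxe→P4; Wexler's induced payoffs 7, 3, 1; outcome (P2, Basic), payoffs (3, 7).
Vantage gets 4 moving first and 3 moving second, so Vantage prefers to move first.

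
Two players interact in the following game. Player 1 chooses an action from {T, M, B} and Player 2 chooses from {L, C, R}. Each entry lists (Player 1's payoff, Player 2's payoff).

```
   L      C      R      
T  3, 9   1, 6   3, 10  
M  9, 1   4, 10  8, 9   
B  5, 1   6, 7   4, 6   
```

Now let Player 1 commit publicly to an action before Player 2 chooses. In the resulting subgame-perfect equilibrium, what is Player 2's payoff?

Backward induction with Player 1 moving first.
- T: Player 2 compares 9, 6, 10 and picks R; Player 1 would get 3.
- M: Player 2 compares 1, 10, 9 and picks C; Player 1 would get 4.
- B: Player 2 compares 1, 7, 6 and picks C; Player 1 would get 6.
Player 1's induced payoffs are 3, 4, 6, so Player 1 commits to B. Subgame-perfect outcome: (B, C) with payoffs (6, 7).

7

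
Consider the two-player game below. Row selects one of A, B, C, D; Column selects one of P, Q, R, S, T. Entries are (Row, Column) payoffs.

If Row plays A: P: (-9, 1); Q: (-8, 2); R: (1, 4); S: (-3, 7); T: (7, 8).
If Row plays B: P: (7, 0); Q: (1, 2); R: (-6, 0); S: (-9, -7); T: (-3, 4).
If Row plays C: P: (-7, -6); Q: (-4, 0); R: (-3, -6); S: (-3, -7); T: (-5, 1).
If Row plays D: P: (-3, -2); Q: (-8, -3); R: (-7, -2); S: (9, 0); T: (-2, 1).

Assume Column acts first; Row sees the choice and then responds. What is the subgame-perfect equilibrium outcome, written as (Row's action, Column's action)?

(A, T)

Row best-responds to each possible Column move:
- P: BR = B, leader payoff 0.
- Q: BR = B, leader payoff 2.
- R: BR = A, leader payoff 4.
- S: BR = D, leader payoff 0.
- T: BR = A, leader payoff 8.
Column's induced payoffs are 0, 2, 4, 0, 8, so Column commits to T. Subgame-perfect outcome: (A, T) with payoffs (7, 8).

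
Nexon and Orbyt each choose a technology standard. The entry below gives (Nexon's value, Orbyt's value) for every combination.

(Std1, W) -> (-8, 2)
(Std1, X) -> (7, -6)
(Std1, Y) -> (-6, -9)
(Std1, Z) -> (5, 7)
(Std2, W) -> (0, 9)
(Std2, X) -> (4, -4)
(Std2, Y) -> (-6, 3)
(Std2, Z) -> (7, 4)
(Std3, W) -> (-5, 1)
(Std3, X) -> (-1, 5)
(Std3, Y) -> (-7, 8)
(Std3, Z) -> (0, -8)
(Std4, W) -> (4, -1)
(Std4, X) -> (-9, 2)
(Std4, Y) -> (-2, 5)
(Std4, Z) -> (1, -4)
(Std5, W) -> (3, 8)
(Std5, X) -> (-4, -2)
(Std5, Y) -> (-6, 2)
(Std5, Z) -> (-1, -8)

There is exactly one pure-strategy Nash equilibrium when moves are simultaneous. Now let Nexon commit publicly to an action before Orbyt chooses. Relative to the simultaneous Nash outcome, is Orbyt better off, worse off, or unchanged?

better off

Orbyt best-responds to each possible Nexon move:
- Std1: Orbyt compares 2, -6, -9, 7 and picks Z; Nexon would get 5.
- Std2: Orbyt compares 9, -4, 3, 4 and picks W; Nexon would get 0.
- Std3: Orbyt compares 1, 5, 8, -8 and picks Y; Nexon would get -7.
- Std4: Orbyt compares -1, 2, 5, -4 and picks Y; Nexon would get -2.
- Std5: Orbyt compares 8, -2, 2, -8 and picks W; Nexon would get 3.
Among 5, 0, -7, -2, 3, the best is 5 at Std1. Subgame-perfect outcome: (Std1, Z) with payoffs (5, 7).
Under simultaneous play:
Nexon's best replies: W→Std4; X→Std1; Y→Std4; Z→Std2.
Orbyt's best replies: Std1→Z; Std2→W; Std3→Y; Std4→Y; Std5→W.
The unique mutual best reply is (Std4, Y), giving (-2, 5).
Orbyt earns 7 sequentially versus 5 at the Nash outcome: better off.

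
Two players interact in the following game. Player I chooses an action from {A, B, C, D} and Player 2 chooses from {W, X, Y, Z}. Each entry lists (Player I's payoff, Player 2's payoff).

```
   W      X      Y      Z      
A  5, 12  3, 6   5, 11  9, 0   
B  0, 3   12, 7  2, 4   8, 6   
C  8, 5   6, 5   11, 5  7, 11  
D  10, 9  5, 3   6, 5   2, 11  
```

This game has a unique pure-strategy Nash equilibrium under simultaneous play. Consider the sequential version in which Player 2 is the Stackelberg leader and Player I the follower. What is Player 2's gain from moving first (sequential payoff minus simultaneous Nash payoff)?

2

Solve by backward induction (Player 2 leads).
- W → Player I plays D (best of 5, 0, 8, 10); Player 2 gets 9.
- X → Player I plays B (best of 3, 12, 6, 5); Player 2 gets 7.
- Y → Player I plays C (best of 5, 2, 11, 6); Player 2 gets 5.
- Z → Player I plays A (best of 9, 8, 7, 2); Player 2 gets 0.
Player 2's induced payoffs are 9, 7, 5, 0, so Player 2 commits to W. Subgame-perfect outcome: (D, W) with payoffs (10, 9).
Now find the simultaneous Nash equilibrium.
Player I's best replies: W→D; X→B; Y→C; Z→A.
Player 2's best replies: A→W; B→X; C→Z; D→Z.
Only (B, X) has each player best-responding; Nash payoffs (12, 7).
Player 2's commitment gain: 9 − 7 = 2.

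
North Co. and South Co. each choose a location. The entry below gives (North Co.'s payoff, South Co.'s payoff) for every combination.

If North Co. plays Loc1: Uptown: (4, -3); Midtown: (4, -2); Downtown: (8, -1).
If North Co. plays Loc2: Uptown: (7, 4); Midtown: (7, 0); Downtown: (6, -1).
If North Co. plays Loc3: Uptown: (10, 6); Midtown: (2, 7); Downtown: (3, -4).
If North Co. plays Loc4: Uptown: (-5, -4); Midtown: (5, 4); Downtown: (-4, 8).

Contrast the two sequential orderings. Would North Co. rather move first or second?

second

If North Co. leads: South Co.'s best replies are Loc1→Downtown, Loc2→Uptown, Loc3→Midtown, Loc4→Downtown; North Co.'s induced payoffs 8, 7, 2, -4; outcome (Loc1, Downtown), payoffs (8, -1).
If South Co. leads: North Co.'s best replies are Uptown→Loc3, Midtown→Loc2, Downtown→Loc1; South Co.'s induced payoffs 6, 0, -1; outcome (Loc3, Uptown), payoffs (10, 6).
North Co. gets 8 moving first and 10 moving second, so North Co. prefers to move second.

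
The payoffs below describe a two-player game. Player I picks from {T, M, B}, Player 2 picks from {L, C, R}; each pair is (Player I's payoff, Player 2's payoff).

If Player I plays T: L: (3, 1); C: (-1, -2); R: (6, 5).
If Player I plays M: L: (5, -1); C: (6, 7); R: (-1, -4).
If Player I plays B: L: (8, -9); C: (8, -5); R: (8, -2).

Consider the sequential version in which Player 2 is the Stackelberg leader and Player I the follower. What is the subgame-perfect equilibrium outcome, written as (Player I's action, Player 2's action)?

Solve by backward induction (Player 2 leads).
- L: Player I compares 3, 5, 8 and picks B; Player 2 would get -9.
- C: Player I compares -1, 6, 8 and picks B; Player 2 would get -5.
- R: Player I compares 6, -1, 8 and picks B; Player 2 would get -2.
Maximizing over -9, -5, -2, Player 2 chooses R. Subgame-perfect outcome: (B, R) with payoffs (8, -2).

(B, R)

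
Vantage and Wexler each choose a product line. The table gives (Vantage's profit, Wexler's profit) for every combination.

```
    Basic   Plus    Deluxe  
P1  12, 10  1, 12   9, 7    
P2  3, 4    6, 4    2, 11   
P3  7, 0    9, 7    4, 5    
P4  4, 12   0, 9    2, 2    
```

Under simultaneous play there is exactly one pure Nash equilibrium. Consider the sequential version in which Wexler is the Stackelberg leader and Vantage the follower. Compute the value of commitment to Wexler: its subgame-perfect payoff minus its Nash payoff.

Backward induction with Wexler moving first.
- Basic: Vantage compares 12, 3, 7, 4 and picks P1; Wexler would get 10.
- Plus: Vantage compares 1, 6, 9, 0 and picks P3; Wexler would get 7.
- Deluxe: Vantage compares 9, 2, 4, 2 and picks P1; Wexler would get 7.
Among 10, 7, 7, the best is 10 at Basic. Subgame-perfect outcome: (P1, Basic) with payoffs (12, 10).
Under simultaneous play:
Vantage's best replies: Basic→P1; Plus→P3; Deluxe→P1.
Wexler's best replies: P1→Plus; P2→Deluxe; P3→Plus; P4→Basic.
The unique mutual best reply is (P3, Plus), giving (9, 7).
Wexler's commitment gain: 10 − 7 = 3.

3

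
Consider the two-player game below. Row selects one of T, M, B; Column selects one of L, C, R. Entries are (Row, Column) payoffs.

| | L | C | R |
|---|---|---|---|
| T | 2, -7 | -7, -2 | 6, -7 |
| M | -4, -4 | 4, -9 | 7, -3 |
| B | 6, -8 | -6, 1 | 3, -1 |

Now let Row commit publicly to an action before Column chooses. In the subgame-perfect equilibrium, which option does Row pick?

M

Solve by backward induction (Row leads).
- T → Column plays C (best of -7, -2, -7); Row gets -7.
- M → Column plays R (best of -4, -9, -3); Row gets 7.
- B → Column plays C (best of -8, 1, -1); Row gets -6.
Maximizing over -7, 7, -6, Row chooses M. Subgame-perfect outcome: (M, R) with payoffs (7, -3).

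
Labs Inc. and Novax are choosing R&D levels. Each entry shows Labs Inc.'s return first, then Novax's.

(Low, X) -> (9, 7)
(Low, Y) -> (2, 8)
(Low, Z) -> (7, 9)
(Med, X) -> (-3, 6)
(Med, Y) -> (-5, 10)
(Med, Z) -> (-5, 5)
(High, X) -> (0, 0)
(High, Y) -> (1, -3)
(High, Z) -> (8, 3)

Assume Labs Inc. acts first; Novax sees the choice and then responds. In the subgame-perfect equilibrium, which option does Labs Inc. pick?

High

Solve by backward induction (Labs Inc. leads).
- Low: Novax compares 7, 8, 9 and picks Z; Labs Inc. would get 7.
- Med: Novax compares 6, 10, 5 and picks Y; Labs Inc. would get -5.
- High: Novax compares 0, -3, 3 and picks Z; Labs Inc. would get 8.
Labs Inc.'s induced payoffs are 7, -5, 8, so Labs Inc. commits to High. Subgame-perfect outcome: (High, Z) with payoffs (8, 3).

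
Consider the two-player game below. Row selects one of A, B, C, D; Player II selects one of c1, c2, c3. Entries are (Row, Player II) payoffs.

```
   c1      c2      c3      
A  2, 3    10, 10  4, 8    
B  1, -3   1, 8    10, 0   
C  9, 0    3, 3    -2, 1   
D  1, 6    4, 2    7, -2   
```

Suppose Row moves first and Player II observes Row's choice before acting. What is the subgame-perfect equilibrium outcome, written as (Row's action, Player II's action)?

(A, c2)

Backward induction with Row moving first.
- A → Player II plays c2 (best of 3, 10, 8); Row gets 10.
- B → Player II plays c2 (best of -3, 8, 0); Row gets 1.
- C → Player II plays c2 (best of 0, 3, 1); Row gets 3.
- D → Player II plays c1 (best of 6, 2, -2); Row gets 1.
Maximizing over 10, 1, 3, 1, Row chooses A. Subgame-perfect outcome: (A, c2) with payoffs (10, 10).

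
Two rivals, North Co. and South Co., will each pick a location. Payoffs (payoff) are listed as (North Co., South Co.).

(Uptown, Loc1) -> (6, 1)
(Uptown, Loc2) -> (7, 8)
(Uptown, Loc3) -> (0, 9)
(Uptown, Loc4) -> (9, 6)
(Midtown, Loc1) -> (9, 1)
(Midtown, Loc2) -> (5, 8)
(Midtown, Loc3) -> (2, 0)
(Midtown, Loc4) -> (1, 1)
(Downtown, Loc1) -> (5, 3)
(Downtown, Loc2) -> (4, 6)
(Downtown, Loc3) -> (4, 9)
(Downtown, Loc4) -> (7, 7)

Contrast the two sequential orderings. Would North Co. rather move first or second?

first

If North Co. leads: South Co.'s best replies are Uptown→Loc3, Midtown→Loc2, Downtown→Loc3; North Co.'s induced payoffs 0, 5, 4; outcome (Midtown, Loc2), payoffs (5, 8).
If South Co. leads: North Co.'s best replies are Loc1→Midtown, Loc2→Uptown, Loc3→Downtown, Loc4→Uptown; South Co.'s induced payoffs 1, 8, 9, 6; outcome (Downtown, Loc3), payoffs (4, 9).
North Co. gets 5 moving first and 4 moving second, so North Co. prefers to move first.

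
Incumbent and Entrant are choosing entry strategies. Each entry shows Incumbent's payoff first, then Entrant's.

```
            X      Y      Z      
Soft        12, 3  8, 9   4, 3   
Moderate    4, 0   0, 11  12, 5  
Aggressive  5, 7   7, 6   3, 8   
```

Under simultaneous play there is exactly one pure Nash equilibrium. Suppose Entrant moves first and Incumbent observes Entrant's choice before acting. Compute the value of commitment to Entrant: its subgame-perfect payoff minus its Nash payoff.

0

Incumbent best-responds to each possible Entrant move:
- X: Incumbent compares 12, 4, 5 and picks Soft; Entrant would get 3.
- Y: Incumbent compares 8, 0, 7 and picks Soft; Entrant would get 9.
- Z: Incumbent compares 4, 12, 3 and picks Moderate; Entrant would get 5.
Maximizing over 3, 9, 5, Entrant chooses Y. Subgame-perfect outcome: (Soft, Y) with payoffs (8, 9).
For the simultaneous game, intersect best replies.
Incumbent's best replies: X→Soft; Y→Soft; Z→Moderate.
Entrant's best replies: Soft→Y; Moderate→Y; Aggressive→Z.
Only (Soft, Y) has each player best-responding; Nash payoffs (8, 9).
Entrant's commitment gain: 9 − 9 = 0.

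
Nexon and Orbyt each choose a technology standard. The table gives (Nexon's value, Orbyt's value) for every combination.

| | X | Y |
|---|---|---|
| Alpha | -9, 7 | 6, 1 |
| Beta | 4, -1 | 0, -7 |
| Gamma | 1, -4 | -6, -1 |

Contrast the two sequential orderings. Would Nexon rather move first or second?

If Nexon leads: Orbyt's best replies are Alpha→X, Beta→X, Gamma→Y; Nexon's induced payoffs -9, 4, -6; outcome (Beta, X), payoffs (4, -1).
If Orbyt leads: Nexon's best replies are X→Beta, Y→Alpha; Orbyt's induced payoffs -1, 1; outcome (Alpha, Y), payoffs (6, 1).
Nexon gets 4 moving first and 6 moving second, so Nexon prefers to move second.

second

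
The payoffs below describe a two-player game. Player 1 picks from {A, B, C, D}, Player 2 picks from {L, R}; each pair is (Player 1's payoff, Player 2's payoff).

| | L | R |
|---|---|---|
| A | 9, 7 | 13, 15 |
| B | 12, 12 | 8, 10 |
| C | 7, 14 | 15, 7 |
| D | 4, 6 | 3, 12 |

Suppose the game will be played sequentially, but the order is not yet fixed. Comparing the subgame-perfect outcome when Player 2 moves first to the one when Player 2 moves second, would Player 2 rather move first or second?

second

If Player 1 leads: Player 2's best replies are A→R, B→L, C→L, D→R; Player 1's induced payoffs 13, 12, 7, 3; outcome (A, R), payoffs (13, 15).
If Player 2 leads: Player 1's best replies are L→B, R→C; Player 2's induced payoffs 12, 7; outcome (B, L), payoffs (12, 12).
Player 2 gets 12 moving first and 15 moving second, so Player 2 prefers to move second.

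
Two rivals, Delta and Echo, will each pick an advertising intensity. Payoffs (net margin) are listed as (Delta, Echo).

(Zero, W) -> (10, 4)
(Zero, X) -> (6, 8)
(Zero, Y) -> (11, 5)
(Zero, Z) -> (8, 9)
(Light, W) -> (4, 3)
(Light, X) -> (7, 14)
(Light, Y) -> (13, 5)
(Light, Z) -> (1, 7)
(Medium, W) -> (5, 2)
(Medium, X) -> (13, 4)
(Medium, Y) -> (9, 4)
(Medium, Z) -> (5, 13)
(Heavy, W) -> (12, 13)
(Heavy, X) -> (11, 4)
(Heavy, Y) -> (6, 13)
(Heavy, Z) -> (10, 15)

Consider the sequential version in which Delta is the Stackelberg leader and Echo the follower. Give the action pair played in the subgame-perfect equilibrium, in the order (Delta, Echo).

(Heavy, Z)

Solve by backward induction (Delta leads).
- Zero → Echo plays Z (best of 4, 8, 5, 9); Delta gets 8.
- Light → Echo plays X (best of 3, 14, 5, 7); Delta gets 7.
- Medium → Echo plays Z (best of 2, 4, 4, 13); Delta gets 5.
- Heavy → Echo plays Z (best of 13, 4, 13, 15); Delta gets 10.
Maximizing over 8, 7, 5, 10, Delta chooses Heavy. Subgame-perfect outcome: (Heavy, Z) with payoffs (10, 15).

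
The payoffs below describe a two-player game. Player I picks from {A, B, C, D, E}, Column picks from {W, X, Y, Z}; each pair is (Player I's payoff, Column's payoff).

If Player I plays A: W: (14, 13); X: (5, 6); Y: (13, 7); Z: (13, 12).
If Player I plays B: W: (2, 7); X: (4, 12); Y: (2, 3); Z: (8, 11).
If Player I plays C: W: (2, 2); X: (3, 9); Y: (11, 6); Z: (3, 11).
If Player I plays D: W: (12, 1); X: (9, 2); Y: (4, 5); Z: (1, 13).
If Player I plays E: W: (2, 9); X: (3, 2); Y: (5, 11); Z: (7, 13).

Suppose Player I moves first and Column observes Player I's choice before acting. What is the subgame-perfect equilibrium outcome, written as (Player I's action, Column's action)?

Work backward from Column's decision.
- A: Column compares 13, 6, 7, 12 and picks W; Player I would get 14.
- B: Column compares 7, 12, 3, 11 and picks X; Player I would get 4.
- C: Column compares 2, 9, 6, 11 and picks Z; Player I would get 3.
- D: Column compares 1, 2, 5, 13 and picks Z; Player I would get 1.
- E: Column compares 9, 2, 11, 13 and picks Z; Player I would get 7.
Among 14, 4, 3, 1, 7, the best is 14 at A. Subgame-perfect outcome: (A, W) with payoffs (14, 13).

(A, W)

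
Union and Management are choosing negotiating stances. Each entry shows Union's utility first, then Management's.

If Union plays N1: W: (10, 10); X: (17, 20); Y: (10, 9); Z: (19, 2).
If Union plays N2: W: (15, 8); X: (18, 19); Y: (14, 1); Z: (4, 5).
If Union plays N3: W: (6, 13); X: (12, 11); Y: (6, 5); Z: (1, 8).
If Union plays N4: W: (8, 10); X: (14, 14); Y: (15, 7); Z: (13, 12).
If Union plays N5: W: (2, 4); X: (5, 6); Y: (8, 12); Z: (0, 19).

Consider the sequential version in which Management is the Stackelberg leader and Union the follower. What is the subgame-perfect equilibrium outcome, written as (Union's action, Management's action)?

Work backward from Union's decision.
- W: BR = N2, leader payoff 8.
- X: BR = N2, leader payoff 19.
- Y: BR = N4, leader payoff 7.
- Z: BR = N1, leader payoff 2.
Maximizing over 8, 19, 7, 2, Management chooses X. Subgame-perfect outcome: (N2, X) with payoffs (18, 19).

(N2, X)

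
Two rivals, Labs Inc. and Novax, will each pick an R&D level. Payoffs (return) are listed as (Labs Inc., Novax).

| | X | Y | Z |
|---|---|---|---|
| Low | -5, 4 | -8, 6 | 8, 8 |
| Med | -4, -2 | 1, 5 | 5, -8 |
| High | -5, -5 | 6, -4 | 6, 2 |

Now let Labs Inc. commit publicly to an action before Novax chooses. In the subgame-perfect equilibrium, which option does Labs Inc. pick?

Backward induction with Labs Inc. moving first.
- Low → Novax plays Z (best of 4, 6, 8); Labs Inc. gets 8.
- Med → Novax plays Y (best of -2, 5, -8); Labs Inc. gets 1.
- High → Novax plays Z (best of -5, -4, 2); Labs Inc. gets 6.
Labs Inc.'s induced payoffs are 8, 1, 6, so Labs Inc. commits to Low. Subgame-perfect outcome: (Low, Z) with payoffs (8, 8).

Low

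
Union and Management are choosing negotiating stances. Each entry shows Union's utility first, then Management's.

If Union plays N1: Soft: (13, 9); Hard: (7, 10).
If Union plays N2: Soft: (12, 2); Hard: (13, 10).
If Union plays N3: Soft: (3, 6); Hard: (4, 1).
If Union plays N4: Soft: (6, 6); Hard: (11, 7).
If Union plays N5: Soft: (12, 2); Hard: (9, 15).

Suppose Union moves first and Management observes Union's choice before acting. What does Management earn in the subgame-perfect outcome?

Management best-responds to each possible Union move:
- N1: BR = Hard, leader payoff 7.
- N2: BR = Hard, leader payoff 13.
- N3: BR = Soft, leader payoff 3.
- N4: BR = Hard, leader payoff 11.
- N5: BR = Hard, leader payoff 9.
Maximizing over 7, 13, 3, 11, 9, Union chooses N2. Subgame-perfect outcome: (N2, Hard) with payoffs (13, 10).

10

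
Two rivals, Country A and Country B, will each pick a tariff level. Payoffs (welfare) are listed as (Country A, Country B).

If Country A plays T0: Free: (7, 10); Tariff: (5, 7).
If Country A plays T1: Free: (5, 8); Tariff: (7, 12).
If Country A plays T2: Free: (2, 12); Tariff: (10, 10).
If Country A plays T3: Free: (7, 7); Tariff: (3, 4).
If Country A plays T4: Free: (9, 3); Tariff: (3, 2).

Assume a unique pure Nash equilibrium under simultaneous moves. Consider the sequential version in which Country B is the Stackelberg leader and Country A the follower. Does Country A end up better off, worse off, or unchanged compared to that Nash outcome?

better off

Country A best-responds to each possible Country B move:
- Free → Country A plays T4 (best of 7, 5, 2, 7, 9); Country B gets 3.
- Tariff → Country A plays T2 (best of 5, 7, 10, 3, 3); Country B gets 10.
Among 3, 10, the best is 10 at Tariff. Subgame-perfect outcome: (T2, Tariff) with payoffs (10, 10).
Under simultaneous play:
Country A's best replies: Free→T4; Tariff→T2.
Country B's best replies: T0→Free; T1→Tariff; T2→Free; T3→Free; T4→Free.
The unique mutual best reply is (T4, Free), giving (9, 3).
Country A earns 10 sequentially versus 9 at the Nash outcome: better off.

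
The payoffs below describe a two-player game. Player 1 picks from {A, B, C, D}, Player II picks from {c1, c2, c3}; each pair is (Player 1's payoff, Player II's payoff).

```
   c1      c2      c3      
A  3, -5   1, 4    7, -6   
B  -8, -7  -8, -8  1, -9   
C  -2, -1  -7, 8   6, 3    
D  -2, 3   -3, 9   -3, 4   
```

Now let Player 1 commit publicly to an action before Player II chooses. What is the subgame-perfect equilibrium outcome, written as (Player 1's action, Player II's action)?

(A, c2)

Solve by backward induction (Player 1 leads).
- A → Player II plays c2 (best of -5, 4, -6); Player 1 gets 1.
- B → Player II plays c1 (best of -7, -8, -9); Player 1 gets -8.
- C → Player II plays c2 (best of -1, 8, 3); Player 1 gets -7.
- D → Player II plays c2 (best of 3, 9, 4); Player 1 gets -3.
Maximizing over 1, -8, -7, -3, Player 1 chooses A. Subgame-perfect outcome: (A, c2) with payoffs (1, 4).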